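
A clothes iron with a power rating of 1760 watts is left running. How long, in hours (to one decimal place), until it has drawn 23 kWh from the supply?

Hours = 23 kWh ÷ 1.76 kW = 13.1 h

13.1 h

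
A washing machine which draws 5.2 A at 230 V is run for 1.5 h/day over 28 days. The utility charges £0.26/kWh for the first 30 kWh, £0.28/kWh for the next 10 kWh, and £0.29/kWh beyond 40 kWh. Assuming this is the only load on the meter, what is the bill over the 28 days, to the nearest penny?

Power = 5.2 A × 230 V = 1196 W = 1.196 kW
Runtime = 1.5 h/day × 28 days = 42 h
Energy = 1.196 kW × 42 h = 50.232 kWh
Tier 1 (0–30 kWh): 30 × £0.26 = £7.8
Tier 2 (30–40 kWh): 10 × £0.28 = £2.8
Above 40 kWh: 10.232 × £0.29 = £2.96728
Bill = £13.57

£13.57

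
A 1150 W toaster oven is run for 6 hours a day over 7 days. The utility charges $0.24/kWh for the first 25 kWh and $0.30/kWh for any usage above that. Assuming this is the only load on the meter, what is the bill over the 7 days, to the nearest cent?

Runtime = 6 h/day × 7 days = 42 h
Energy = 1.15 kW × 42 h = 48.3 kWh
Tier 1 (0–25 kWh): 25 × $0.24 = $6
Above 25 kWh: 23.3 × $0.30 = $6.99
Bill = $12.99

$12.99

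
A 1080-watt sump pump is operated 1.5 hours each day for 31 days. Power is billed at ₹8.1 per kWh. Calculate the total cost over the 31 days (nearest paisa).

Runtime = 1.5 h/day × 31 days = 46.5 h
Energy = 1.08 kW × 46.5 h = 50.22 kWh
Cost = 50.22 kWh × ₹8.1/kWh = ₹406.78

₹406.78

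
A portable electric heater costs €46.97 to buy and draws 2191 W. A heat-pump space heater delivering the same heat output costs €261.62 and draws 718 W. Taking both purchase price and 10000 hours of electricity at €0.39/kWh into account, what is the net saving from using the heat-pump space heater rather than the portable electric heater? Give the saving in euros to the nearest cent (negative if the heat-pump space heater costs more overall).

€5530.05

portable electric heater: €46.97 + (2191/1000) kW × 10000 h × €0.39 = €46.97 + €8544.9 = €8591.87
heat-pump space heater: €261.62 + (718/1000) kW × 10000 h × €0.39 = €261.62 + €2800.2 = €3061.82
Saving = €8591.87 − €3061.82 = €5530.05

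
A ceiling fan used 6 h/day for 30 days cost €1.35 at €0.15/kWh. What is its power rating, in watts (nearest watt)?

Energy = €1.35 ÷ €0.15/kWh = 9 kWh
Runtime = 6 h/day × 30 days = 180 h
Power = 9 kWh ÷ 180 h = 0.05 kW = 50 W

50 W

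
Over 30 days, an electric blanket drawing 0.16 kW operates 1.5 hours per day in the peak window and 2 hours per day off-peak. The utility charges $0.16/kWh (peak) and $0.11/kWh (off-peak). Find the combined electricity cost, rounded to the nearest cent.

$2.21

Peak energy = 0.16 kW × 1.5 h × 30 = 7.2 kWh
Off-peak energy = 0.16 kW × 2 h × 30 = 9.6 kWh
Cost = 7.2 × $0.16 + 9.6 × $0.11 = $1.152 + $1.056 = $2.21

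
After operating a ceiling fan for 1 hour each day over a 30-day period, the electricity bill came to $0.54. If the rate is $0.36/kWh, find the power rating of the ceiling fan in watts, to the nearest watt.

Energy = $0.54 ÷ $0.36/kWh = 1.5 kWh
Runtime = 1 h/day × 30 days = 30 h
Power = 1.5 kWh ÷ 30 h = 0.05 kW = 50 W

50 W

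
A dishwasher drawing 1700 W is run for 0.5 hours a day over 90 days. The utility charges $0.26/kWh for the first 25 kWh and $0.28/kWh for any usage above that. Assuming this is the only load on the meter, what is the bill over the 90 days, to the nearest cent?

Runtime = 0.5 h/day × 90 days = 45 h
Energy = 1.7 kW × 45 h = 76.5 kWh
Tier 1 (0–25 kWh): 25 × $0.26 = $6.5
Above 25 kWh: 51.5 × $0.28 = $14.42
Bill = $20.92

$20.92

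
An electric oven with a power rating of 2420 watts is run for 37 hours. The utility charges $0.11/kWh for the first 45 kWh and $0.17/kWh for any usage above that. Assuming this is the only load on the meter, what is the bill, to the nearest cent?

Energy = 2.42 kW × 37 h = 89.54 kWh
Tier 1 (0–45 kWh): 45 × $0.11 = $4.95
Above 45 kWh: 44.54 × $0.17 = $7.5718
Bill = $12.52

$12.52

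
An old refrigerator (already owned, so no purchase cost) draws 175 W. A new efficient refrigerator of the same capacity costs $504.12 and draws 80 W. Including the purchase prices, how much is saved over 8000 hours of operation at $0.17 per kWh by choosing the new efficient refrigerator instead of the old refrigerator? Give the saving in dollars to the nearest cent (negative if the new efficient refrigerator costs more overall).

old refrigerator: $0.00 + (175/1000) kW × 8000 h × $0.17 = $0.00 + $238 = $238
new efficient refrigerator: $504.12 + (80/1000) kW × 8000 h × $0.17 = $504.12 + $108.8 = $612.92
Saving = $238 − $612.92 = −$374.92

-$374.92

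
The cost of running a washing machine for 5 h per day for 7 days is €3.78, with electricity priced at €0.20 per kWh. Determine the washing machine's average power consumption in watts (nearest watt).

Energy = €3.78 ÷ €0.20/kWh = 18.9 kWh
Runtime = 5 h/day × 7 days = 35 h
Power = 18.9 kWh ÷ 35 h = 0.54 kW = 540 W

540 W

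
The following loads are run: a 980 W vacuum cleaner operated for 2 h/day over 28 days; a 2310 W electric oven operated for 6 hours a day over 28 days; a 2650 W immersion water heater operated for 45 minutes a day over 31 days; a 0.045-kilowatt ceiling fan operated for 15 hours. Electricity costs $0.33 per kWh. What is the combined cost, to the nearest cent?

$166.73

vacuum cleaner: Runtime = 2 h/day × 28 days = 56 h
vacuum cleaner: 0.98 kW × 56 h = 54.88 kWh
electric oven: Runtime = 6 h/day × 28 days = 168 h
electric oven: 2.31 kW × 168 h = 388.08 kWh
immersion water heater: Runtime = 45 min × 31 = 1395 min = 23.25 h
immersion water heater: 2.65 kW × 23.25 h = 61.6125 kWh
ceiling fan: 0.045 kW × 15 h = 0.675 kWh
Total energy = 505.2475 kWh
Cost = 505.2475 × $0.33 = $166.73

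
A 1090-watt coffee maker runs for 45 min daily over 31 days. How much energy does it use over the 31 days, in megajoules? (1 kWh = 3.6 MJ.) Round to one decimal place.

91.2 MJ

Runtime = 45 min × 31 = 1395 min = 23.25 h
Energy = 1.09 kW × 23.25 h = 25.3425 kWh
= 25.3425 × 3.6 MJ = 91.2 MJ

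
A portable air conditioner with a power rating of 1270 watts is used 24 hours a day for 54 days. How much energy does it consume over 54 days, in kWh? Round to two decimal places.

Runtime = 24 h × 54 = 1296 h
Energy = 1.27 kW × 1296 h = 1645.92 kWh

1645.92 kWh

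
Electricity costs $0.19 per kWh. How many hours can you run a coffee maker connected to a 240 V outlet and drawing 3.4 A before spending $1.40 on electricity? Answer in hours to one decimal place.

9.0 h

Power = 3.4 A × 240 V = 816 W = 0.816 kW
Energy available = $1.40 ÷ $0.19/kWh = 7.3684 kWh
Hours = 7.3684 kWh ÷ 0.816 kW = 9.0 h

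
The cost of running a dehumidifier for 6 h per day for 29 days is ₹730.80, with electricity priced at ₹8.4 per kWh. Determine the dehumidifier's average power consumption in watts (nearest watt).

500 W

Energy = ₹730.80 ÷ ₹8.4/kWh = 87 kWh
Runtime = 6 h/day × 29 days = 174 h
Power = 87 kWh ÷ 174 h = 0.5 kW = 500 W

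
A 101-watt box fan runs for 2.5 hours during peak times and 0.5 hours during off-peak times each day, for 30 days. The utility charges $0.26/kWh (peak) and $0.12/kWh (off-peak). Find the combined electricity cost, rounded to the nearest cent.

Peak energy = 0.101 kW × 2.5 h × 30 = 7.575 kWh
Off-peak energy = 0.101 kW × 0.5 h × 30 = 1.515 kWh
Cost = 7.575 × $0.26 + 1.515 × $0.12 = $1.9695 + $0.1818 = $2.15

$2.15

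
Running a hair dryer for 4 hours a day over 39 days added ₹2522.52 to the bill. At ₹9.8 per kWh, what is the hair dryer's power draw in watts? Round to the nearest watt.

1650 W

Energy = ₹2522.52 ÷ ₹9.8/kWh = 257.4 kWh
Runtime = 4 h/day × 39 days = 156 h
Power = 257.4 kWh ÷ 156 h = 1.65 kW = 1650 W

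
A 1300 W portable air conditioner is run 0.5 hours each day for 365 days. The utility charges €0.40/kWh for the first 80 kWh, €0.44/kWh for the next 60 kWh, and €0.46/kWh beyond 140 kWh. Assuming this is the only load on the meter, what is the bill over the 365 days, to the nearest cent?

€103.14

Runtime = 0.5 h/day × 365 days = 182.5 h
Energy = 1.3 kW × 182.5 h = 237.25 kWh
Tier 1 (0–80 kWh): 80 × €0.40 = €32
Tier 2 (80–140 kWh): 60 × €0.44 = €26.4
Above 140 kWh: 97.25 × €0.46 = €44.735
Bill = €103.14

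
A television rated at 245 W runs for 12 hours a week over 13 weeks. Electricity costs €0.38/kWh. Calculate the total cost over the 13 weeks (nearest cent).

Runtime = 12 h/week × 13 weeks = 156 h
Energy = 0.245 kW × 156 h = 38.22 kWh
Cost = 38.22 kWh × €0.38/kWh = €14.52

€14.52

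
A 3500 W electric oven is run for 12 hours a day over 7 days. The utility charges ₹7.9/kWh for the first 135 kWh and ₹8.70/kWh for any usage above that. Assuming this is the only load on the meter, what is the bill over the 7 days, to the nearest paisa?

Runtime = 12 h/day × 7 days = 84 h
Energy = 3.5 kW × 84 h = 294 kWh
Tier 1 (0–135 kWh): 135 × ₹7.9 = ₹1066.5
Above 135 kWh: 159 × ₹8.70 = ₹1383.3
Bill = ₹2449.80

₹2449.80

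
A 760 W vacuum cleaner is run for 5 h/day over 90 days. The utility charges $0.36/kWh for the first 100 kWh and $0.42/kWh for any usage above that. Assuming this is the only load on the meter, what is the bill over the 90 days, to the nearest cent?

Runtime = 5 h/day × 90 days = 450 h
Energy = 0.76 kW × 450 h = 342 kWh
Tier 1 (0–100 kWh): 100 × $0.36 = $36
Above 100 kWh: 242 × $0.42 = $101.64
Bill = $137.64

$137.64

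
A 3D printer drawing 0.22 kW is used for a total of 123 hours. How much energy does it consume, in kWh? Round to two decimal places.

27.06 kWh

Energy = 0.22 kW × 123 h = 27.06 kWh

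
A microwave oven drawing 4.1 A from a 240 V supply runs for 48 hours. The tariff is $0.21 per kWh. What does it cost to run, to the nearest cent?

$9.92

Power = 4.1 A × 240 V = 984 W = 0.984 kW
Energy = 0.984 kW × 48 h = 47.232 kWh
Cost = 47.232 kWh × $0.21/kWh = $9.92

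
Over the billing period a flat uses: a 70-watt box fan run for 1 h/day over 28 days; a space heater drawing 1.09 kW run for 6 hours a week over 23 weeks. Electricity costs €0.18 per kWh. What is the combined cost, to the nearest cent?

box fan: Runtime = 1 h/day × 28 days = 28 h
box fan: 0.07 kW × 28 h = 1.96 kWh
space heater: Runtime = 6 h/week × 23 weeks = 138 h
space heater: 1.09 kW × 138 h = 150.42 kWh
Total energy = 152.38 kWh
Cost = 152.38 × €0.18 = €27.43

€27.43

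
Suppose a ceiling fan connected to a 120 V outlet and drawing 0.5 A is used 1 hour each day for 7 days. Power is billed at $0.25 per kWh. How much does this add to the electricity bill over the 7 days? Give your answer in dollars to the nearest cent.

$0.11

Power = 0.5 A × 120 V = 60 W = 0.06 kW
Runtime = 1 h/day × 7 days = 7 h
Energy = 0.06 kW × 7 h = 0.42 kWh
Cost = 0.42 kWh × $0.25/kWh = $0.11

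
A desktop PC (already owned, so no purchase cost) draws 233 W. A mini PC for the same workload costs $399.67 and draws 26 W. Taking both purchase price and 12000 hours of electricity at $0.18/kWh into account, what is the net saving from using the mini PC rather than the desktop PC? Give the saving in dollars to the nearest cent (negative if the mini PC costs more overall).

$47.45

desktop PC: $0.00 + (233/1000) kW × 12000 h × $0.18 = $0.00 + $503.28 = $503.28
mini PC: $399.67 + (26/1000) kW × 12000 h × $0.18 = $399.67 + $56.16 = $455.83
Saving = $503.28 − $455.83 = $47.45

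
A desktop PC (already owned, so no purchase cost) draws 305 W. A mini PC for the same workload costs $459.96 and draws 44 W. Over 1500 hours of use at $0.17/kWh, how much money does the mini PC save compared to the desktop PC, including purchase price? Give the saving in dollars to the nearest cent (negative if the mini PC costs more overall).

desktop PC: $0.00 + (305/1000) kW × 1500 h × $0.17 = $0.00 + $77.775 = $77.775
mini PC: $459.96 + (44/1000) kW × 1500 h × $0.17 = $459.96 + $11.22 = $471.18
Saving = $77.775 − $471.18 = −$393.405 → -$393.41

-$393.41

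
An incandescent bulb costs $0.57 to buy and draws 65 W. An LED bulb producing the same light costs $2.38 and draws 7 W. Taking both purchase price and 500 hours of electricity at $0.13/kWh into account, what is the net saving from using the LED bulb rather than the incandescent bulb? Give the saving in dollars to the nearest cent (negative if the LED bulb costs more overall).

$1.96

incandescent bulb: $0.57 + (65/1000) kW × 500 h × $0.13 = $0.57 + $4.225 = $4.795
LED bulb: $2.38 + (7/1000) kW × 500 h × $0.13 = $2.38 + $0.455 = $2.835
Saving = $4.795 − $2.835 = $1.96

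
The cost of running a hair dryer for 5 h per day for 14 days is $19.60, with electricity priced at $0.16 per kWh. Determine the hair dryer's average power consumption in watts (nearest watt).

1750 W

Energy = $19.60 ÷ $0.16/kWh = 122.5 kWh
Runtime = 5 h/day × 14 days = 70 h
Power = 122.5 kWh ÷ 70 h = 1.75 kW = 1750 W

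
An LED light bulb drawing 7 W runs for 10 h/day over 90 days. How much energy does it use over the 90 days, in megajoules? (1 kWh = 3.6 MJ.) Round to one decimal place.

22.7 MJ

Runtime = 10 h/day × 90 days = 900 h
Energy = 0.007 kW × 900 h = 6.3 kWh
= 6.3 × 3.6 MJ = 22.7 MJ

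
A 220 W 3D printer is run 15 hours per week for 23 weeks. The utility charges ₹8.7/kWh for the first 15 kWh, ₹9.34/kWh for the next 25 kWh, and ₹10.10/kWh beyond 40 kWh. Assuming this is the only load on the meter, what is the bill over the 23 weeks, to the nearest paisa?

Runtime = 15 h/week × 23 weeks = 345 h
Energy = 0.22 kW × 345 h = 75.9 kWh
Tier 1 (0–15 kWh): 15 × ₹8.7 = ₹130.5
Tier 2 (15–40 kWh): 25 × ₹9.34 = ₹233.5
Above 40 kWh: 35.9 × ₹10.10 = ₹362.59
Bill = ₹726.59

₹726.59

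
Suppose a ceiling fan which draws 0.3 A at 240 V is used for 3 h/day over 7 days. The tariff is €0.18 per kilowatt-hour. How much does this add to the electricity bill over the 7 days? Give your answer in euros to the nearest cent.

Power = 0.3 A × 240 V = 72 W = 0.072 kW
Runtime = 3 h/day × 7 days = 21 h
Energy = 0.072 kW × 21 h = 1.512 kWh
Cost = 1.512 kWh × €0.18/kWh = €0.27

€0.27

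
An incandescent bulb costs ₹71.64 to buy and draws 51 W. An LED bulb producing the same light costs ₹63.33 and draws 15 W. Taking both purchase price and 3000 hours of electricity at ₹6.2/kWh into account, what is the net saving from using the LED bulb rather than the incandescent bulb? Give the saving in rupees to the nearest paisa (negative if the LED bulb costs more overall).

₹677.91

incandescent bulb: ₹71.64 + (51/1000) kW × 3000 h × ₹6.2 = ₹71.64 + ₹948.6 = ₹1020.24
LED bulb: ₹63.33 + (15/1000) kW × 3000 h × ₹6.2 = ₹63.33 + ₹279 = ₹342.33
Saving = ₹1020.24 − ₹342.33 = ₹677.91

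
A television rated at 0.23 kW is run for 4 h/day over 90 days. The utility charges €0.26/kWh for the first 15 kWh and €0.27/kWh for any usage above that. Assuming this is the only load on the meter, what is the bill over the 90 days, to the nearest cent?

€22.21

Runtime = 4 h/day × 90 days = 360 h
Energy = 0.23 kW × 360 h = 82.8 kWh
Tier 1 (0–15 kWh): 15 × €0.26 = €3.9
Above 15 kWh: 67.8 × €0.27 = €18.306
Bill = €22.21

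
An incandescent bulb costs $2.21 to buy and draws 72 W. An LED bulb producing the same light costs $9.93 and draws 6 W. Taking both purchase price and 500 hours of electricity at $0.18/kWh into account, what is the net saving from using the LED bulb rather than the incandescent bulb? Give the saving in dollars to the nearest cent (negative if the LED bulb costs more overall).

-$1.78

incandescent bulb: $2.21 + (72/1000) kW × 500 h × $0.18 = $2.21 + $6.48 = $8.69
LED bulb: $9.93 + (6/1000) kW × 500 h × $0.18 = $9.93 + $0.54 = $10.47
Saving = $8.69 − $10.47 = −$1.78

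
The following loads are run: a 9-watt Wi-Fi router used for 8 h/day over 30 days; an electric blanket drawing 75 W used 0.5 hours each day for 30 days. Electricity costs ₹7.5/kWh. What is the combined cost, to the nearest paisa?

₹24.64

Wi-Fi router: Runtime = 8 h/day × 30 days = 240 h
Wi-Fi router: 0.009 kW × 240 h = 2.16 kWh
electric blanket: Runtime = 0.5 h/day × 30 days = 15 h
electric blanket: 0.075 kW × 15 h = 1.125 kWh
Total energy = 3.285 kWh
Cost = 3.285 × ₹7.5 = ₹24.64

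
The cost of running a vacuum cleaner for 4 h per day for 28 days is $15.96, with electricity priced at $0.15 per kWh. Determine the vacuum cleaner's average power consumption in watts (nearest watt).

950 W

Energy = $15.96 ÷ $0.15/kWh = 106.4 kWh
Runtime = 4 h/day × 28 days = 112 h
Power = 106.4 kWh ÷ 112 h = 0.95 kW = 950 W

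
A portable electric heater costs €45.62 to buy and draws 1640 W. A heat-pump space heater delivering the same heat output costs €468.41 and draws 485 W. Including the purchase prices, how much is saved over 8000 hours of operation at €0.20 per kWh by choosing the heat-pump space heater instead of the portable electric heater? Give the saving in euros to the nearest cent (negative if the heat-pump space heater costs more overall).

portable electric heater: €45.62 + (1640/1000) kW × 8000 h × €0.20 = €45.62 + €2624 = €2669.62
heat-pump space heater: €468.41 + (485/1000) kW × 8000 h × €0.20 = €468.41 + €776 = €1244.41
Saving = €2669.62 − €1244.41 = €1425.21

€1425.21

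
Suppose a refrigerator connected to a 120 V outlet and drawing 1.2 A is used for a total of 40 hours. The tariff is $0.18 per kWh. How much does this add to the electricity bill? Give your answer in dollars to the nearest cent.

$1.04

Power = 1.2 A × 120 V = 144 W = 0.144 kW
Energy = 0.144 kW × 40 h = 5.76 kWh
Cost = 5.76 kWh × $0.18/kWh = $1.04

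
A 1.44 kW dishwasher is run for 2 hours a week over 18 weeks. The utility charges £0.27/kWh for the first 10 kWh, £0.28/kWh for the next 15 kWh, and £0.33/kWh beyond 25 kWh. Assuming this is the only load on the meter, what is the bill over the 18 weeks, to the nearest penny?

£15.76

Runtime = 2 h/week × 18 weeks = 36 h
Energy = 1.44 kW × 36 h = 51.84 kWh
Tier 1 (0–10 kWh): 10 × £0.27 = £2.7
Tier 2 (10–25 kWh): 15 × £0.28 = £4.2
Above 25 kWh: 26.84 × £0.33 = £8.8572
Bill = £15.76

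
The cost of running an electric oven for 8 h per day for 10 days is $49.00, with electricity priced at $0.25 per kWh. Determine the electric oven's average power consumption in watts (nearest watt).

2450 W

Energy = $49.00 ÷ $0.25/kWh = 196 kWh
Runtime = 8 h/day × 10 days = 80 h
Power = 196 kWh ÷ 80 h = 2.45 kW = 2450 W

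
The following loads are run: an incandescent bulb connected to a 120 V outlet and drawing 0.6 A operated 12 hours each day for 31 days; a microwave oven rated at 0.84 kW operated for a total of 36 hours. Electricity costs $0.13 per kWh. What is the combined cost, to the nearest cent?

incandescent bulb: Power = 0.6 A × 120 V = 72 W = 0.072 kW
incandescent bulb: Runtime = 12 h/day × 31 days = 372 h
incandescent bulb: 0.072 kW × 372 h = 26.784 kWh
microwave oven: 0.84 kW × 36 h = 30.24 kWh
Total energy = 57.024 kWh
Cost = 57.024 × $0.13 = $7.41

$7.41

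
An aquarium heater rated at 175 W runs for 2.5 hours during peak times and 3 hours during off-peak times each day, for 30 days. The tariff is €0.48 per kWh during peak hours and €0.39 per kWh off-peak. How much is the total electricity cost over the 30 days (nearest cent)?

Peak energy = 0.175 kW × 2.5 h × 30 = 13.125 kWh
Off-peak energy = 0.175 kW × 3 h × 30 = 15.75 kWh
Cost = 13.125 × €0.48 + 15.75 × €0.39 = €6.3 + €6.1425 = €12.44

€12.44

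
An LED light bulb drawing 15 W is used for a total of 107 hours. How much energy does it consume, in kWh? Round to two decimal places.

Energy = 0.015 kW × 107 h = 1.605 kWh ≈ 1.61 kWh

1.61 kWh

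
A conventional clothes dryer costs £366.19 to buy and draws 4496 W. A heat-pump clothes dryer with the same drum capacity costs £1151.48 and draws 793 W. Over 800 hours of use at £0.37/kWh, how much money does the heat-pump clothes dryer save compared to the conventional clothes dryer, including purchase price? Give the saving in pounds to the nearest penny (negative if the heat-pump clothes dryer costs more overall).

£310.80

conventional clothes dryer: £366.19 + (4496/1000) kW × 800 h × £0.37 = £366.19 + £1330.816 = £1697.006
heat-pump clothes dryer: £1151.48 + (793/1000) kW × 800 h × £0.37 = £1151.48 + £234.728 = £1386.208
Saving = £1697.006 − £1386.208 = £310.798 → £310.80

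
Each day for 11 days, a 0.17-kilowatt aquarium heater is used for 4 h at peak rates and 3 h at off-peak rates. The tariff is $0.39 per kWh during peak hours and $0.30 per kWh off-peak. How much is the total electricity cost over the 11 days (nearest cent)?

$4.60

Peak energy = 0.17 kW × 4 h × 11 = 7.48 kWh
Off-peak energy = 0.17 kW × 3 h × 11 = 5.61 kWh
Cost = 7.48 × $0.39 + 5.61 × $0.30 = $2.9172 + $1.683 = $4.60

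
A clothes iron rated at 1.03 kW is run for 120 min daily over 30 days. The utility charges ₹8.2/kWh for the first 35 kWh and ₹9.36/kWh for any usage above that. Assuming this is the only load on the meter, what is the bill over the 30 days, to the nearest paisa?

Runtime = 120 min × 30 = 3600 min = 60 h
Energy = 1.03 kW × 60 h = 61.8 kWh
Tier 1 (0–35 kWh): 35 × ₹8.2 = ₹287
Above 35 kWh: 26.8 × ₹9.36 = ₹250.848
Bill = ₹537.85

₹537.85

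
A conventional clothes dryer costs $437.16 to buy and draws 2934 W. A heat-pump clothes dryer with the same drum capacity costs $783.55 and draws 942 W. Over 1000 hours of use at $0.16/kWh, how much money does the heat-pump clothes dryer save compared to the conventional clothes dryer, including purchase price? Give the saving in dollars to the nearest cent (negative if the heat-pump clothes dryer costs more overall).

-$27.67

conventional clothes dryer: $437.16 + (2934/1000) kW × 1000 h × $0.16 = $437.16 + $469.44 = $906.6
heat-pump clothes dryer: $783.55 + (942/1000) kW × 1000 h × $0.16 = $783.55 + $150.72 = $934.27
Saving = $906.6 − $934.27 = −$27.67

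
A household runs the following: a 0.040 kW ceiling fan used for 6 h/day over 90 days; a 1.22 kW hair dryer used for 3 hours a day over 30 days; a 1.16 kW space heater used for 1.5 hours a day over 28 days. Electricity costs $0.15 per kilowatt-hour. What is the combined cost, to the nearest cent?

$27.02

ceiling fan: Runtime = 6 h/day × 90 days = 540 h
ceiling fan: 0.04 kW × 540 h = 21.6 kWh
hair dryer: Runtime = 3 h/day × 30 days = 90 h
hair dryer: 1.22 kW × 90 h = 109.8 kWh
space heater: Runtime = 1.5 h/day × 28 days = 42 h
space heater: 1.16 kW × 42 h = 48.72 kWh
Total energy = 180.12 kWh
Cost = 180.12 × $0.15 = $27.02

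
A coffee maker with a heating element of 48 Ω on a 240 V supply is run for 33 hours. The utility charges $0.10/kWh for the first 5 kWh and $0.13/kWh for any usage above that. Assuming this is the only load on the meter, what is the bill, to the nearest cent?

$5.00

Power = V²/R = 240²/48 = 1200 W = 1.2 kW
Energy = 1.2 kW × 33 h = 39.6 kWh
Tier 1 (0–5 kWh): 5 × $0.10 = $0.5
Above 5 kWh: 34.6 × $0.13 = $4.498
Bill = $5.00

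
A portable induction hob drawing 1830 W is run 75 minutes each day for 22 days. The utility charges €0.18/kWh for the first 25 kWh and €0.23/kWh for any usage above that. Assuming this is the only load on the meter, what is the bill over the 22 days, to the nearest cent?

€10.32

Runtime = 75 min × 22 = 1650 min = 27.5 h
Energy = 1.83 kW × 27.5 h = 50.325 kWh
Tier 1 (0–25 kWh): 25 × €0.18 = €4.5
Above 25 kWh: 25.325 × €0.23 = €5.82475
Bill = €10.32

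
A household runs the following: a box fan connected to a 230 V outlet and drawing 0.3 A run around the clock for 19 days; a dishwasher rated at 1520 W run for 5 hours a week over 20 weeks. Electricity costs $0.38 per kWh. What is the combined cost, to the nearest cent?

box fan: Power = 0.3 A × 230 V = 69 W = 0.069 kW
box fan: Runtime = 24 h × 19 = 456 h
box fan: 0.069 kW × 456 h = 31.464 kWh
dishwasher: Runtime = 5 h/week × 20 weeks = 100 h
dishwasher: 1.52 kW × 100 h = 152 kWh
Total energy = 183.464 kWh
Cost = 183.464 × $0.38 = $69.72

$69.72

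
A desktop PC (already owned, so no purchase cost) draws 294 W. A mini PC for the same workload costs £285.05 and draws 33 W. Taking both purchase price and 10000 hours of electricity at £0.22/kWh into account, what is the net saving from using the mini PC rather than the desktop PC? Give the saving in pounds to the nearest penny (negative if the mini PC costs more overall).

desktop PC: £0.00 + (294/1000) kW × 10000 h × £0.22 = £0.00 + £646.8 = £646.8
mini PC: £285.05 + (33/1000) kW × 10000 h × £0.22 = £285.05 + £72.6 = £357.65
Saving = £646.8 − £357.65 = £289.15

£289.15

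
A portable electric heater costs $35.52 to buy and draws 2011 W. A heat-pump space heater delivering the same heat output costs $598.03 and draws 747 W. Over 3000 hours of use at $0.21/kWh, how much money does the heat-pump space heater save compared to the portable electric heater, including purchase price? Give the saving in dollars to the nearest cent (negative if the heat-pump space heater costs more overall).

$233.81

portable electric heater: $35.52 + (2011/1000) kW × 3000 h × $0.21 = $35.52 + $1266.93 = $1302.45
heat-pump space heater: $598.03 + (747/1000) kW × 3000 h × $0.21 = $598.03 + $470.61 = $1068.64
Saving = $1302.45 − $1068.64 = $233.81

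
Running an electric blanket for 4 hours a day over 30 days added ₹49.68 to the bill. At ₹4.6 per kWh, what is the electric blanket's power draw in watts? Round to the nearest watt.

90 W

Energy = ₹49.68 ÷ ₹4.6/kWh = 10.8 kWh
Runtime = 4 h/day × 30 days = 120 h
Power = 10.8 kWh ÷ 120 h = 0.09 kW = 90 W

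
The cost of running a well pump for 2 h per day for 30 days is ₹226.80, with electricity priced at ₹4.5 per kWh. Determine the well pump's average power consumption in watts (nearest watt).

840 W

Energy = ₹226.80 ÷ ₹4.5/kWh = 50.4 kWh
Runtime = 2 h/day × 30 days = 60 h
Power = 50.4 kWh ÷ 60 h = 0.84 kW = 840 W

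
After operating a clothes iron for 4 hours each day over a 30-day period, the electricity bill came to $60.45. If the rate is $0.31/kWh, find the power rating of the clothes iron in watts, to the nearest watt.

Energy = $60.45 ÷ $0.31/kWh = 195 kWh
Runtime = 4 h/day × 30 days = 120 h
Power = 195 kWh ÷ 120 h = 1.625 kW = 1625 W

1625 W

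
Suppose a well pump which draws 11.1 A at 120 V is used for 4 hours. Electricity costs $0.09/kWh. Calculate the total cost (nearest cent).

$0.48

Power = 11.1 A × 120 V = 1332 W = 1.332 kW
Energy = 1.332 kW × 4 h = 5.328 kWh
Cost = 5.328 kWh × $0.09/kWh = $0.48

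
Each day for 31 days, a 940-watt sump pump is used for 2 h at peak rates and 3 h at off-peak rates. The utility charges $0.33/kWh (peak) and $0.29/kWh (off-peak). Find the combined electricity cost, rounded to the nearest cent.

Peak energy = 0.94 kW × 2 h × 31 = 58.28 kWh
Off-peak energy = 0.94 kW × 3 h × 31 = 87.42 kWh
Cost = 58.28 × $0.33 + 87.42 × $0.29 = $19.2324 + $25.3518 = $44.58

$44.58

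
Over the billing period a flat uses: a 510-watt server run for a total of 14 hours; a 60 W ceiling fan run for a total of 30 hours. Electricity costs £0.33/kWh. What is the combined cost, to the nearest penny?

£2.95

server: 0.51 kW × 14 h = 7.14 kWh
ceiling fan: 0.06 kW × 30 h = 1.8 kWh
Total energy = 8.94 kWh
Cost = 8.94 × £0.33 = £2.95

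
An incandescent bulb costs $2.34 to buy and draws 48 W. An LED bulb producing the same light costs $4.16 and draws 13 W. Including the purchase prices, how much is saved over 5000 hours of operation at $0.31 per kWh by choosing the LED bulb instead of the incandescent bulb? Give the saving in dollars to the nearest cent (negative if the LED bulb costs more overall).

incandescent bulb: $2.34 + (48/1000) kW × 5000 h × $0.31 = $2.34 + $74.4 = $76.74
LED bulb: $4.16 + (13/1000) kW × 5000 h × $0.31 = $4.16 + $20.15 = $24.31
Saving = $76.74 − $24.31 = $52.43

$52.43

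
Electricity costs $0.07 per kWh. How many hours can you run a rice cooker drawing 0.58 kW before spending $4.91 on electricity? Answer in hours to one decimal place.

120.9 h

Energy available = $4.91 ÷ $0.07/kWh = 70.1429 kWh
Hours = 70.1429 kWh ÷ 0.58 kW = 120.9 h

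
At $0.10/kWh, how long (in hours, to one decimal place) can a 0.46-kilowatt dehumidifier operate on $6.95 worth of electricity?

Energy available = $6.95 ÷ $0.10/kWh = 69.5 kWh
Hours = 69.5 kWh ÷ 0.46 kW = 151.1 h

151.1 h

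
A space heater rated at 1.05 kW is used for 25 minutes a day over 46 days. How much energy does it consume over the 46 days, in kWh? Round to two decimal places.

Runtime = 25 min × 46 = 1150 min = 19.166666… h
Energy = 1.05 kW × 19.166666… h = 20.125 kWh ≈ 20.13 kWh

20.13 kWh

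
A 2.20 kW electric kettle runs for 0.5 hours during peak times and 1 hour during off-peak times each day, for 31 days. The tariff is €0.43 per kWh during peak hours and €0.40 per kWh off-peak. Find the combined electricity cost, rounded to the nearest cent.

€41.94

Peak energy = 2.2 kW × 0.5 h × 31 = 34.1 kWh
Off-peak energy = 2.2 kW × 1 h × 31 = 68.2 kWh
Cost = 34.1 × €0.43 + 68.2 × €0.40 = €14.663 + €27.28 = €41.94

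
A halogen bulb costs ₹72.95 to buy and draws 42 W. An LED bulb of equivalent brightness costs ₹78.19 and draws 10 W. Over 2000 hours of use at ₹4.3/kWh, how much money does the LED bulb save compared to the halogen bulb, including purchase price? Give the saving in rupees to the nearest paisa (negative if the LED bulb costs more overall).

halogen bulb: ₹72.95 + (42/1000) kW × 2000 h × ₹4.3 = ₹72.95 + ₹361.2 = ₹434.15
LED bulb: ₹78.19 + (10/1000) kW × 2000 h × ₹4.3 = ₹78.19 + ₹86 = ₹164.19
Saving = ₹434.15 − ₹164.19 = ₹269.96

₹269.96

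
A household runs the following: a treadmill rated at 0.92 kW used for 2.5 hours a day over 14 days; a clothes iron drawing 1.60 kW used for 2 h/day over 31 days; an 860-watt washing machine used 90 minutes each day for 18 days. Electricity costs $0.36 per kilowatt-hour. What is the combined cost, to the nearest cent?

$55.66

treadmill: Runtime = 2.5 h/day × 14 days = 35 h
treadmill: 0.92 kW × 35 h = 32.2 kWh
clothes iron: Runtime = 2 h/day × 31 days = 62 h
clothes iron: 1.6 kW × 62 h = 99.2 kWh
washing machine: Runtime = 90 min × 18 = 1620 min = 27 h
washing machine: 0.86 kW × 27 h = 23.22 kWh
Total energy = 154.62 kWh
Cost = 154.62 × $0.36 = $55.66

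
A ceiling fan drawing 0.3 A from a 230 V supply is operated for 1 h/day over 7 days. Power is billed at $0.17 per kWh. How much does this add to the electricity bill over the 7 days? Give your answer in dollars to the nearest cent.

$0.08

Power = 0.3 A × 230 V = 69 W = 0.069 kW
Runtime = 1 h/day × 7 days = 7 h
Energy = 0.069 kW × 7 h = 0.483 kWh
Cost = 0.483 kWh × $0.17/kWh = $0.08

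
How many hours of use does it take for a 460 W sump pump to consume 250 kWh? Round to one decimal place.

Hours = 250 kWh ÷ 0.46 kW = 543.5 h

543.5 h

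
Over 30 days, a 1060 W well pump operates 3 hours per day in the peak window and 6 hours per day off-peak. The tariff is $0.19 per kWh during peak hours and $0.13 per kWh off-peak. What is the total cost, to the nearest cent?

$42.93

Peak energy = 1.06 kW × 3 h × 30 = 95.4 kWh
Off-peak energy = 1.06 kW × 6 h × 30 = 190.8 kWh
Cost = 95.4 × $0.19 + 190.8 × $0.13 = $18.126 + $24.804 = $42.93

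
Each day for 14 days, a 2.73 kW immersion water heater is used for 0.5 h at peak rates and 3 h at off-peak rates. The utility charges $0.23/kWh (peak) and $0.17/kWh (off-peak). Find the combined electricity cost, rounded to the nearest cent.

$23.89

Peak energy = 2.73 kW × 0.5 h × 14 = 19.11 kWh
Off-peak energy = 2.73 kW × 3 h × 14 = 114.66 kWh
Cost = 19.11 × $0.23 + 114.66 × $0.17 = $4.3953 + $19.4922 = $23.89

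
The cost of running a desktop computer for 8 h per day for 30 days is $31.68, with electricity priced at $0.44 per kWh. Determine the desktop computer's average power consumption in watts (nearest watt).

Energy = $31.68 ÷ $0.44/kWh = 72 kWh
Runtime = 8 h/day × 30 days = 240 h
Power = 72 kWh ÷ 240 h = 0.3 kW = 300 W

300 W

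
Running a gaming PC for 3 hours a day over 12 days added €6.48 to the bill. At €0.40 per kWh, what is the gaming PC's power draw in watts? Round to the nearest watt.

Energy = €6.48 ÷ €0.40/kWh = 16.2 kWh
Runtime = 3 h/day × 12 days = 36 h
Power = 16.2 kWh ÷ 36 h = 0.45 kW = 450 W

450 W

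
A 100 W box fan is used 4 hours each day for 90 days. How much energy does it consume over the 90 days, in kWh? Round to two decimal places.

Runtime = 4 h/day × 90 days = 360 h
Energy = 0.1 kW × 360 h = 36 kWh

36.00 kWh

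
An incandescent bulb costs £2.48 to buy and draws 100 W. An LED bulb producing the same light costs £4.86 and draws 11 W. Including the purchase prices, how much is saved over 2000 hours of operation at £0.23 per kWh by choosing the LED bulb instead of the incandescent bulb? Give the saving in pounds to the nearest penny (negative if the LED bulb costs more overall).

incandescent bulb: £2.48 + (100/1000) kW × 2000 h × £0.23 = £2.48 + £46 = £48.48
LED bulb: £4.86 + (11/1000) kW × 2000 h × £0.23 = £4.86 + £5.06 = £9.92
Saving = £48.48 − £9.92 = £38.56

£38.56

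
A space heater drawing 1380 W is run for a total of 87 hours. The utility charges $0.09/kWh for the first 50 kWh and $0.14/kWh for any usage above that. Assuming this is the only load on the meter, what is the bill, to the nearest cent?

Energy = 1.38 kW × 87 h = 120.06 kWh
Tier 1 (0–50 kWh): 50 × $0.09 = $4.5
Above 50 kWh: 70.06 × $0.14 = $9.8084
Bill = $14.31

$14.31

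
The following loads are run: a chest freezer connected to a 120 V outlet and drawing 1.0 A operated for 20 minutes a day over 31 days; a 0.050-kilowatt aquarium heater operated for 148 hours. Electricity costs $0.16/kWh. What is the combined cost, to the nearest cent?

$1.38

chest freezer: Power = 1.0 A × 120 V = 120 W = 0.12 kW
chest freezer: Runtime = 20 min × 31 = 620 min = 10.333333… h
chest freezer: 0.12 kW × 10.333333… h = 1.24 kWh
aquarium heater: 0.05 kW × 148 h = 7.4 kWh
Total energy = 8.64 kWh
Cost = 8.64 × $0.16 = $1.38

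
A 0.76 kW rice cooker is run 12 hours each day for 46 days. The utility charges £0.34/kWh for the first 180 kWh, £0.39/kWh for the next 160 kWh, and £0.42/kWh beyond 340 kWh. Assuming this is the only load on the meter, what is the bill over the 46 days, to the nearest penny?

Runtime = 12 h/day × 46 days = 552 h
Energy = 0.76 kW × 552 h = 419.52 kWh
Tier 1 (0–180 kWh): 180 × £0.34 = £61.2
Tier 2 (180–340 kWh): 160 × £0.39 = £62.4
Above 340 kWh: 79.52 × £0.42 = £33.3984
Bill = £157.00

£157.00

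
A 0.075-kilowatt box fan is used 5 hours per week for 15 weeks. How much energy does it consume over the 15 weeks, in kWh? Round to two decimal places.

5.63 kWh

Runtime = 5 h/week × 15 weeks = 75 h
Energy = 0.075 kW × 75 h = 5.625 kWh ≈ 5.63 kWh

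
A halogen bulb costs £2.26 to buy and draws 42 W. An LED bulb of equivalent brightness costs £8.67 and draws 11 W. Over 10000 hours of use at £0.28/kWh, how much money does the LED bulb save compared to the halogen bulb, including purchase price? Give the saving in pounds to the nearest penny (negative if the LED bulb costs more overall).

£80.39

halogen bulb: £2.26 + (42/1000) kW × 10000 h × £0.28 = £2.26 + £117.6 = £119.86
LED bulb: £8.67 + (11/1000) kW × 10000 h × £0.28 = £8.67 + £30.8 = £39.47
Saving = £119.86 − £39.47 = £80.39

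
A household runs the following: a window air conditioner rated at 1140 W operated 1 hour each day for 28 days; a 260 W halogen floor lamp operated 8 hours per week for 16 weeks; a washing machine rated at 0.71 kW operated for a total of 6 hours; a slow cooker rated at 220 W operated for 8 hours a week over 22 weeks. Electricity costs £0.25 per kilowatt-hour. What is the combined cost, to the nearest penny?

window air conditioner: Runtime = 1 h/day × 28 days = 28 h
window air conditioner: 1.14 kW × 28 h = 31.92 kWh
halogen floor lamp: Runtime = 8 h/week × 16 weeks = 128 h
halogen floor lamp: 0.26 kW × 128 h = 33.28 kWh
washing machine: 0.71 kW × 6 h = 4.26 kWh
slow cooker: Runtime = 8 h/week × 22 weeks = 176 h
slow cooker: 0.22 kW × 176 h = 38.72 kWh
Total energy = 108.18 kWh
Cost = 108.18 × £0.25 = £27.05

£27.05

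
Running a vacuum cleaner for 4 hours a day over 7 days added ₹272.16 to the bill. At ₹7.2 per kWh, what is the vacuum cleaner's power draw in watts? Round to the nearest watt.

1350 W

Energy = ₹272.16 ÷ ₹7.2/kWh = 37.8 kWh
Runtime = 4 h/day × 7 days = 28 h
Power = 37.8 kWh ÷ 28 h = 1.35 kW = 1350 W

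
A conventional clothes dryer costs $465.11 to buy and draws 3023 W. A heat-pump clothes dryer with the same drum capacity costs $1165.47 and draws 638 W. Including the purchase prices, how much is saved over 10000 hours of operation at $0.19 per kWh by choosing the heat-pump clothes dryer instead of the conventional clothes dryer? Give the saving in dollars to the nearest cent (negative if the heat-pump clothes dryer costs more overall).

conventional clothes dryer: $465.11 + (3023/1000) kW × 10000 h × $0.19 = $465.11 + $5743.7 = $6208.81
heat-pump clothes dryer: $1165.47 + (638/1000) kW × 10000 h × $0.19 = $1165.47 + $1212.2 = $2377.67
Saving = $6208.81 − $2377.67 = $3831.14

$3831.14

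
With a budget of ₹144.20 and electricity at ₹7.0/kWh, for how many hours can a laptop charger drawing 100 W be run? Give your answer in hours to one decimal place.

206.0 h

Energy available = ₹144.20 ÷ ₹7.0/kWh = 20.6 kWh
Hours = 20.6 kWh ÷ 0.1 kW = 206.0 h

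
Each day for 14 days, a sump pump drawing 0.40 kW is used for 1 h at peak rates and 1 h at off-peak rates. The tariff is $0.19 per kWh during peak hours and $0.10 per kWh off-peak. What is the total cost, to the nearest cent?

$1.62

Peak energy = 0.4 kW × 1 h × 14 = 5.6 kWh
Off-peak energy = 0.4 kW × 1 h × 14 = 5.6 kWh
Cost = 5.6 × $0.19 + 5.6 × $0.10 = $1.064 + $0.56 = $1.62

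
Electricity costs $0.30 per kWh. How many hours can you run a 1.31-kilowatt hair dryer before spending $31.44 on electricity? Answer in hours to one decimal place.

Energy available = $31.44 ÷ $0.30/kWh = 104.8 kWh
Hours = 104.8 kWh ÷ 1.31 kW = 80.0 h

80.0 h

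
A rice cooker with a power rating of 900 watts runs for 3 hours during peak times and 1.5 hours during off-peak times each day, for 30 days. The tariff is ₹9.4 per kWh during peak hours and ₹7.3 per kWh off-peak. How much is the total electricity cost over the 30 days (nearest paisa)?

₹1057.05

Peak energy = 0.9 kW × 3 h × 30 = 81 kWh
Off-peak energy = 0.9 kW × 1.5 h × 30 = 40.5 kWh
Cost = 81 × ₹9.4 + 40.5 × ₹7.3 = ₹761.4 + ₹295.65 = ₹1057.05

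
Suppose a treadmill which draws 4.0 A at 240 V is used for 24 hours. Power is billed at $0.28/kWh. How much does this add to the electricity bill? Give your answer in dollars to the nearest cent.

Power = 4.0 A × 240 V = 960 W = 0.96 kW
Energy = 0.96 kW × 24 h = 23.04 kWh
Cost = 23.04 kWh × $0.28/kWh = $6.45

$6.45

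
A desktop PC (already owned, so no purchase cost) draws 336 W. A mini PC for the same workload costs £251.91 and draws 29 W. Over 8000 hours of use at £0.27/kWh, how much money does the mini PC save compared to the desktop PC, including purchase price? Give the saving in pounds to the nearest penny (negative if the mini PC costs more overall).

£411.21

desktop PC: £0.00 + (336/1000) kW × 8000 h × £0.27 = £0.00 + £725.76 = £725.76
mini PC: £251.91 + (29/1000) kW × 8000 h × £0.27 = £251.91 + £62.64 = £314.55
Saving = £725.76 − £314.55 = £411.21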